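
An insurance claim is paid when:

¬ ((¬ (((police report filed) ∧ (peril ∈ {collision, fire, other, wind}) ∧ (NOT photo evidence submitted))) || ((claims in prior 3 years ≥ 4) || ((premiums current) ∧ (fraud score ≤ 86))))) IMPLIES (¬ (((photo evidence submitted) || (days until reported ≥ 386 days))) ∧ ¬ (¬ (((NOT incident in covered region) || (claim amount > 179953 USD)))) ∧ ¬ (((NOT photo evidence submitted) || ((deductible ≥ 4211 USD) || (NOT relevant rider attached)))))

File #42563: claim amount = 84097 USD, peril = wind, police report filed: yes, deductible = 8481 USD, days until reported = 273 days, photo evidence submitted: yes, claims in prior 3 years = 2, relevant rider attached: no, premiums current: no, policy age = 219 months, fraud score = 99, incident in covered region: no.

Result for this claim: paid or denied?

Paid

Atomic conditions:
  police report filed: yes → true
  peril ∈ {collision, fire, other, wind}: wind is in the set → true
  NOT photo evidence submitted: yes → false
  claims in prior 3 years ≥ 4: 2 ≥ 4 is false
  premiums current: no → false
  fraud score ≤ 86: 99 ≤ 86 is false
  photo evidence submitted: yes → true
  days until reported ≥ 386 days: 273 ≥ 386 is false
  NOT incident in covered region: no → true
  claim amount > 179953 USD: 84097 > 179953 is false
  deductible ≥ 4211 USD: 8481 ≥ 4211 is true
  NOT relevant rider attached: no → true
Combine:
[1.1.1.1] true AND true AND false = false
[1.1.1] NOT false = true
[1.1.2.2] false AND false = false
[1.1.2] false OR false = false
[1.1] true OR false = true
[1] NOT true = false
[2.1.1] true OR false = true
[2.1] NOT true = false
[2.2.1.1] true OR false = true
[2.2.1] NOT true = false
[2.2] NOT false = true
[2.3.1.2] true OR true = true
[2.3.1] false OR true = true
[2.3] NOT true = false
[2] false AND true AND false = false
[root] false → false (antecedent false ⇒ implication holds) = true
Overall: true → paid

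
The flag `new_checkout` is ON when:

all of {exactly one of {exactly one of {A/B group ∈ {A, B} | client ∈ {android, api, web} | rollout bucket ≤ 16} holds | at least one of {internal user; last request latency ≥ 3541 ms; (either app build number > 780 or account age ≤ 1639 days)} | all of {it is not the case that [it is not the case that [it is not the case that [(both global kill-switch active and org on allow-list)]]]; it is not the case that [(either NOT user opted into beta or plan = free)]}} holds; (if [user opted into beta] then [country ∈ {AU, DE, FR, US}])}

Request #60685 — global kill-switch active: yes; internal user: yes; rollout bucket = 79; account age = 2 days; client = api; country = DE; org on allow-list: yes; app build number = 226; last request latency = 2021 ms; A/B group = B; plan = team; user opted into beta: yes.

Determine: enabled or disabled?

Enabled

Atomic conditions:
  A/B group ∈ {A, B}: B is in the set → true
  client ∈ {android, api, web}: api is in the set → true
  rollout bucket ≤ 16: 79 ≤ 16 is false
  internal user: yes → true
  last request latency ≥ 3541 ms: 2021 ≥ 3541 is false
  app build number > 780: 226 > 780 is false
  account age ≤ 1639 days: 2 ≤ 1639 is true
  global kill-switch active: yes → true
  org on allow-list: yes → true
  NOT user opted into beta: yes → false
  plan = free: team == free is false
  user opted into beta: yes → true
  country ∈ {AU, DE, FR, US}: DE is in the set → true
Combine:
[1.1] exactly-one(true, true, false) = false
[1.2.3] false OR true = true
[1.2] true OR false OR true = true
[1.3.1.1.1.1] true AND true = true
[1.3.1.1.1] NOT true = false
[1.3.1.1] NOT false = true
[1.3.1] NOT true = false
[1.3.2.1] false OR false = false
[1.3.2] NOT false = true
[1.3] false AND true = false
[1] exactly-one(false, true, false) = true
[2] true → true = true
[root] true AND true = true
Overall: true → enabled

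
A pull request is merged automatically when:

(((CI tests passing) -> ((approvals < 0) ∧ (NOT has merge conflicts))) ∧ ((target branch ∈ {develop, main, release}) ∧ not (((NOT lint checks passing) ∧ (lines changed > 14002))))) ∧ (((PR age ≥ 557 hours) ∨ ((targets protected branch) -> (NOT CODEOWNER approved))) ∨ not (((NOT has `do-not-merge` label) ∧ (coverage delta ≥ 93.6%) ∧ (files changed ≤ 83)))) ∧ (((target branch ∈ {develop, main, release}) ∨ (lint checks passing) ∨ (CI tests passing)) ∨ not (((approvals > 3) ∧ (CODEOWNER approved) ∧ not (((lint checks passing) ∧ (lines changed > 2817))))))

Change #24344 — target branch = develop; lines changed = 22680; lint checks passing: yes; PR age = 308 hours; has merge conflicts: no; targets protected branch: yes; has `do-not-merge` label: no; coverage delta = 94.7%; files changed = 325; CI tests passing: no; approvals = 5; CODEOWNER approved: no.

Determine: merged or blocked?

Atomic conditions:
  CI tests passing: no → false
  approvals < 0: 5 < 0 is false
  NOT has merge conflicts: no → true
  target branch ∈ {develop, main, release}: develop is in the set → true
  NOT lint checks passing: yes → false
  lines changed > 14002: 22680 > 14002 is true
  PR age ≥ 557 hours: 308 ≥ 557 is false
  targets protected branch: yes → true
  NOT CODEOWNER approved: no → true
  NOT has `do-not-merge` label: no → true
  coverage delta ≥ 93.6%: 94.7 ≥ 93.6 is true
  files changed ≤ 83: 325 ≤ 83 is false
  lint checks passing: yes → true
  approvals > 3: 5 > 3 is true
  CODEOWNER approved: no → false
  lines changed > 2817: 22680 > 2817 is true
Combine:
[1.1.2] false AND true = false
[1.1] false → false (antecedent false ⇒ implication holds) = true
[1.2.2.1] false AND true = false
[1.2.2] NOT false = true
[1.2] true AND true = true
[1] true AND true = true
[2.1.2] true → true = true
[2.1] false OR true = true
[2.2.1] true AND true AND false = false
[2.2] NOT false = true
[2] true OR true = true
[3.1] true OR true OR false = true
[3.2.1.3.1] true AND true = true
[3.2.1.3] NOT true = false
[3.2.1] true AND false AND false = false
[3.2] NOT false = true
[3] true OR true = true
[root] true AND true AND true = true
Overall: true → merged

Merged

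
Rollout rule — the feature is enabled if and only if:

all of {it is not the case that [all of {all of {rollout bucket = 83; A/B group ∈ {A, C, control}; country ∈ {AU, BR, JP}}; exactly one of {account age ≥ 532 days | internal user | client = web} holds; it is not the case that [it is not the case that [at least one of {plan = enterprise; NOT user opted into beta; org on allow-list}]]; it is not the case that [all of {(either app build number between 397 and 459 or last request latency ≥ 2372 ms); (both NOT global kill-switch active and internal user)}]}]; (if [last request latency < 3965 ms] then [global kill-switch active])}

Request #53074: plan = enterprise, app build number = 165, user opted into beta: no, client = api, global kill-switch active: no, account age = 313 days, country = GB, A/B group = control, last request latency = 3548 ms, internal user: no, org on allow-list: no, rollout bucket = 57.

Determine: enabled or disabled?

Atomic conditions:
  rollout bucket = 83: 57 == 83 is false
  A/B group ∈ {A, C, control}: control is in the set → true
  country ∈ {AU, BR, JP}: GB is not in the set → false
  account age ≥ 532 days: 313 ≥ 532 is false
  internal user: no → false
  client = web: api == web is false
  plan = enterprise: enterprise == enterprise is true
  NOT user opted into beta: no → true
  org on allow-list: no → false
  app build number between 397 and 459: 165 in [397, 459] is false
  last request latency ≥ 2372 ms: 3548 ≥ 2372 is true
  NOT global kill-switch active: no → true
  last request latency < 3965 ms: 3548 < 3965 is true
  global kill-switch active: no → false
Combine:
[1.1.1] false AND true AND false = false
[1.1.2] exactly-one(false, false, false) = false
[1.1.3.1.1] true OR true OR false = true
[1.1.3.1] NOT true = false
[1.1.3] NOT false = true
[1.1.4.1.1] false OR true = true
[1.1.4.1.2] true AND false = false
[1.1.4.1] true AND false = false
[1.1.4] NOT false = true
[1.1] false AND false AND true AND true = false
[1] NOT false = true
[2] true → false = false
[root] true AND false = false
Overall: false → disabled

Disabled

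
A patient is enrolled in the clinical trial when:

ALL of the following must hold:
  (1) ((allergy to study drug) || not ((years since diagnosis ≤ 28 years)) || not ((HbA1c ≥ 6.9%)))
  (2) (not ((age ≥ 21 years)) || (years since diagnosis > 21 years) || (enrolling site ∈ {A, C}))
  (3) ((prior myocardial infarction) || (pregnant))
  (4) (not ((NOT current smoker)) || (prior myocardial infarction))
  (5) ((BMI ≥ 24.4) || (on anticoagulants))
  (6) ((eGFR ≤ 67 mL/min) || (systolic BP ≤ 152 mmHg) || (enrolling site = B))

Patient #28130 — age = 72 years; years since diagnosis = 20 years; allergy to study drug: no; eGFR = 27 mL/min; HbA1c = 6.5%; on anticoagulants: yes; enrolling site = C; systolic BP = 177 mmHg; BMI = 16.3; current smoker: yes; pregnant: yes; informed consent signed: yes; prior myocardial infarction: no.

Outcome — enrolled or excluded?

Enrolled

Atomic conditions:
  allergy to study drug: no → false
  years since diagnosis ≤ 28 years: 20 ≤ 28 is true
  HbA1c ≥ 6.9%: 6.5 ≥ 6.9 is false
  age ≥ 21 years: 72 ≥ 21 is true
  years since diagnosis > 21 years: 20 > 21 is false
  enrolling site ∈ {A, C}: C is in the set → true
  prior myocardial infarction: no → false
  pregnant: yes → true
  NOT current smoker: yes → false
  BMI ≥ 24.4: 16.3 ≥ 24.4 is false
  on anticoagulants: yes → true
  eGFR ≤ 67 mL/min: 27 ≤ 67 is true
  systolic BP ≤ 152 mmHg: 177 ≤ 152 is false
  enrolling site = B: C == B is false
Combine:
[1.2] NOT true = false
[1.3] NOT false = true
[1] false OR false OR true = true
[2.1] NOT true = false
[2] false OR false OR true = true
[3] false OR true = true
[4.1] NOT false = true
[4] true OR false = true
[5] false OR true = true
[6] true OR false OR false = true
[root] true AND true AND true AND true AND true AND true = true
Overall: true → enrolled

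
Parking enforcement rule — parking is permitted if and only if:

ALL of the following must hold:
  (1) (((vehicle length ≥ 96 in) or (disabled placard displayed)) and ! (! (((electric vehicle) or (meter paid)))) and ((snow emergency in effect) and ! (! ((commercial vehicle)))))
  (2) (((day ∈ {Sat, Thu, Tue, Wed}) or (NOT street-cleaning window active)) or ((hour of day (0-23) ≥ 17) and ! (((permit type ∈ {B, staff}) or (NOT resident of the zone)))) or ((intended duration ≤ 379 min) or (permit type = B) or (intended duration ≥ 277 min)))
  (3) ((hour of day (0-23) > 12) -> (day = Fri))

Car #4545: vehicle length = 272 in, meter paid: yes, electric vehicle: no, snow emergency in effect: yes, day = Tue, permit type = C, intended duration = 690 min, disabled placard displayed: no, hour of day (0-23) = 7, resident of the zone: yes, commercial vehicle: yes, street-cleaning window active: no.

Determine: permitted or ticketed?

Atomic conditions:
  vehicle length ≥ 96 in: 272 ≥ 96 is true
  disabled placard displayed: no → false
  electric vehicle: no → false
  meter paid: yes → true
  snow emergency in effect: yes → true
  commercial vehicle: yes → true
  day ∈ {Sat, Thu, Tue, Wed}: Tue is in the set → true
  NOT street-cleaning window active: no → true
  hour of day (0-23) ≥ 17: 7 ≥ 17 is false
  permit type ∈ {B, staff}: C is not in the set → false
  NOT resident of the zone: yes → false
  intended duration ≤ 379 min: 690 ≤ 379 is false
  permit type = B: C == B is false
  intended duration ≥ 277 min: 690 ≥ 277 is true
  hour of day (0-23) > 12: 7 > 12 is false
  day = Fri: Tue == Fri is false
Combine:
[1.1] true OR false = true
[1.2.1.1] false OR true = true
[1.2.1] NOT true = false
[1.2] NOT false = true
[1.3.2.1] NOT true = false
[1.3.2] NOT false = true
[1.3] true AND true = true
[1] true AND true AND true = true
[2.1] true OR true = true
[2.2.2.1] false OR false = false
[2.2.2] NOT false = true
[2.2] false AND true = false
[2.3] false OR false OR true = true
[2] true OR false OR true = true
[3] false → false (antecedent false ⇒ implication holds) = true
[root] true AND true AND true = true
Overall: true → permitted

Permitted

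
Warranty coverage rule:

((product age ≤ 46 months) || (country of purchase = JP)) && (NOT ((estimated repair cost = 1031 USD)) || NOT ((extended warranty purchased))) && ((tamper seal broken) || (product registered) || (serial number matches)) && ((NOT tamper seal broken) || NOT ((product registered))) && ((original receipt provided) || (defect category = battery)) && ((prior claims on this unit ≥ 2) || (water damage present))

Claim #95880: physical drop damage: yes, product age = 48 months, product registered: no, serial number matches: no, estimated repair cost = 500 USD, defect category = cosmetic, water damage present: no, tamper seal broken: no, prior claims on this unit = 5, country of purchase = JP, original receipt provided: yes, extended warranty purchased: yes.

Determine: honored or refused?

Atomic conditions:
  product age ≤ 46 months: 48 ≤ 46 is false
  country of purchase = JP: JP == JP is true
  estimated repair cost = 1031 USD: 500 == 1031 is false
  extended warranty purchased: yes → true
  tamper seal broken: no → false
  product registered: no → false
  serial number matches: no → false
  NOT tamper seal broken: no → true
  original receipt provided: yes → true
  defect category = battery: cosmetic == battery is false
  prior claims on this unit ≥ 2: 5 ≥ 2 is true
  water damage present: no → false
Combine:
[1] false OR true = true
[2.1] NOT false = true
[2.2] NOT true = false
[2] true OR false = true
[3] false OR false OR false = false
[4.2] NOT false = true
[4] true OR true = true
[5] true OR false = true
[6] true OR false = true
[root] true AND true AND false AND true AND true AND true = false
Overall: false → refused

Refused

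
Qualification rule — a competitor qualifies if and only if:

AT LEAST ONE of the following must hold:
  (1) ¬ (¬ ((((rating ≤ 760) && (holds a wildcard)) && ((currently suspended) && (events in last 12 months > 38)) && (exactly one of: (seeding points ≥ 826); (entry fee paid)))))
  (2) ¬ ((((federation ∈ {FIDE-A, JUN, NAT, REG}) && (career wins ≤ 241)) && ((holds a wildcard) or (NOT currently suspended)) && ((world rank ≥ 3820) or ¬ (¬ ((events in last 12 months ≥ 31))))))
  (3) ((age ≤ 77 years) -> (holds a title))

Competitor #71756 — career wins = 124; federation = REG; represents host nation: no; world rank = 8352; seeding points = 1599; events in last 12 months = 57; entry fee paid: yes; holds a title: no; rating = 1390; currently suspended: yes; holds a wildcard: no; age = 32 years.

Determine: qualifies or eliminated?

Atomic conditions:
  rating ≤ 760: 1390 ≤ 760 is false
  holds a wildcard: no → false
  currently suspended: yes → true
  events in last 12 months > 38: 57 > 38 is true
  seeding points ≥ 826: 1599 ≥ 826 is true
  entry fee paid: yes → true
  federation ∈ {FIDE-A, JUN, NAT, REG}: REG is in the set → true
  career wins ≤ 241: 124 ≤ 241 is true
  NOT currently suspended: yes → false
  world rank ≥ 3820: 8352 ≥ 3820 is true
  events in last 12 months ≥ 31: 57 ≥ 31 is true
  age ≤ 77 years: 32 ≤ 77 is true
  holds a title: no → false
Combine:
[1.1.1.1] false AND false = false
[1.1.1.2] true AND true = true
[1.1.1.3] exactly-one(true, true) = false
[1.1.1] false AND true AND false = false
[1.1] NOT false = true
[1] NOT true = false
[2.1.1] true AND true = true
[2.1.2] false OR false = false
[2.1.3.2.1] NOT true = false
[2.1.3.2] NOT false = true
[2.1.3] true OR true = true
[2.1] true AND false AND true = false
[2] NOT false = true
[3] true → false = false
[root] false OR true OR false = true
Overall: true → qualifies

Qualifies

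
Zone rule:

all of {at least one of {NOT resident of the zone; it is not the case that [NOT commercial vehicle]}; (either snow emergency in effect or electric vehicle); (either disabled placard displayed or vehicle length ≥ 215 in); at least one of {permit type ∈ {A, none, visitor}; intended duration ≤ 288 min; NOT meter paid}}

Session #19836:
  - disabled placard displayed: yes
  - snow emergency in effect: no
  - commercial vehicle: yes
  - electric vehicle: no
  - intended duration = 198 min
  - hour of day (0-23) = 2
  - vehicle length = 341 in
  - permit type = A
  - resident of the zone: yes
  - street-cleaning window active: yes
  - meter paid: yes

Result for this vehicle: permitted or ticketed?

Atomic conditions:
  NOT resident of the zone: yes → false
  NOT commercial vehicle: yes → false
  snow emergency in effect: no → false
  electric vehicle: no → false
  disabled placard displayed: yes → true
  vehicle length ≥ 215 in: 341 ≥ 215 is true
  permit type ∈ {A, none, visitor}: A is in the set → true
  intended duration ≤ 288 min: 198 ≤ 288 is true
  NOT meter paid: yes → false
Combine:
[1.2] NOT false = true
[1] false OR true = true
[2] false OR false = false
[3] true OR true = true
[4] true OR true OR false = true
[root] true AND false AND true AND true = false
Overall: false → ticketed

Ticketed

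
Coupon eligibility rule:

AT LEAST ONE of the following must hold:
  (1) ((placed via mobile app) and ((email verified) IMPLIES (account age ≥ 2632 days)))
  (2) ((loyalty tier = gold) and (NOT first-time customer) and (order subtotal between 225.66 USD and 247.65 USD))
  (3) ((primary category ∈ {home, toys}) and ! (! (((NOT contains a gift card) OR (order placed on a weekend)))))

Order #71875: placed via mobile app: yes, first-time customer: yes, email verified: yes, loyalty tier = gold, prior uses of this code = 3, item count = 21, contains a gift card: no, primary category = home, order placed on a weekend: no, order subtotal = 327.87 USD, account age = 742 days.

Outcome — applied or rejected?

Atomic conditions:
  placed via mobile app: yes → true
  email verified: yes → true
  account age ≥ 2632 days: 742 ≥ 2632 is false
  loyalty tier = gold: gold == gold is true
  NOT first-time customer: yes → false
  order subtotal between 225.66 USD and 247.65 USD: 327.87 in [225.66, 247.65] is false
  primary category ∈ {home, toys}: home is in the set → true
  NOT contains a gift card: no → true
  order placed on a weekend: no → false
Combine:
[1.2] true → false = false
[1] true AND false = false
[2] true AND false AND false = false
[3.2.1.1] true OR false = true
[3.2.1] NOT true = false
[3.2] NOT false = true
[3] true AND true = true
[root] false OR false OR true = true
Overall: true → applied

Applied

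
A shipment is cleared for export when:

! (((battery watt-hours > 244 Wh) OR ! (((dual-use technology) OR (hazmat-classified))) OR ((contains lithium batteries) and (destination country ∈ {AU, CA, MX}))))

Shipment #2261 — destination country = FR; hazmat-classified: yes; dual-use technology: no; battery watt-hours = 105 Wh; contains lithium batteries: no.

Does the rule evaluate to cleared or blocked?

Atomic conditions:
  battery watt-hours > 244 Wh: 105 > 244 is false
  dual-use technology: no → false
  hazmat-classified: yes → true
  contains lithium batteries: no → false
  destination country ∈ {AU, CA, MX}: FR is not in the set → false
Combine:
[1.2.1] false OR true = true
[1.2] NOT true = false
[1.3] false AND false = false
[1] false OR false OR false = false
[root] NOT false = true
Overall: true → cleared

Cleared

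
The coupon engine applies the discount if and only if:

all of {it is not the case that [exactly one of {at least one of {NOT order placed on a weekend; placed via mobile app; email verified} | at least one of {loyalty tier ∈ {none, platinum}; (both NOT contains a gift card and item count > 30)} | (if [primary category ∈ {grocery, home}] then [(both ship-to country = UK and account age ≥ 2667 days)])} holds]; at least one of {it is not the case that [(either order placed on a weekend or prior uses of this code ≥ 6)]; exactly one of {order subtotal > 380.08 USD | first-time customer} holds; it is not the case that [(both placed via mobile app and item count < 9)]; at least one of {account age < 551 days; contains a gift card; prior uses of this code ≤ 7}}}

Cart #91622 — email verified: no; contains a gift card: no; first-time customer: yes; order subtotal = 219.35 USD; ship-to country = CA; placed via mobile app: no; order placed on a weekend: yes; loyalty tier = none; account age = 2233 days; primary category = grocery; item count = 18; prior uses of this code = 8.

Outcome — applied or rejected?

Atomic conditions:
  NOT order placed on a weekend: yes → false
  placed via mobile app: no → false
  email verified: no → false
  loyalty tier ∈ {none, platinum}: none is in the set → true
  NOT contains a gift card: no → true
  item count > 30: 18 > 30 is false
  primary category ∈ {grocery, home}: grocery is in the set → true
  ship-to country = UK: CA == UK is false
  account age ≥ 2667 days: 2233 ≥ 2667 is false
  order placed on a weekend: yes → true
  prior uses of this code ≥ 6: 8 ≥ 6 is true
  order subtotal > 380.08 USD: 219.35 > 380.08 is false
  first-time customer: yes → true
  item count < 9: 18 < 9 is false
  account age < 551 days: 2233 < 551 is false
  contains a gift card: no → false
  prior uses of this code ≤ 7: 8 ≤ 7 is false
Combine:
[1.1.1] false OR false OR false = false
[1.1.2.2] true AND false = false
[1.1.2] true OR false = true
[1.1.3.2] false AND false = false
[1.1.3] true → false = false
[1.1] exactly-one(false, true, false) = true
[1] NOT true = false
[2.1.1] true OR true = true
[2.1] NOT true = false
[2.2] exactly-one(false, true) = true
[2.3.1] false AND false = false
[2.3] NOT false = true
[2.4] false OR false OR false = false
[2] false OR true OR true OR false = true
[root] false AND true = false
Overall: false → rejected

Rejected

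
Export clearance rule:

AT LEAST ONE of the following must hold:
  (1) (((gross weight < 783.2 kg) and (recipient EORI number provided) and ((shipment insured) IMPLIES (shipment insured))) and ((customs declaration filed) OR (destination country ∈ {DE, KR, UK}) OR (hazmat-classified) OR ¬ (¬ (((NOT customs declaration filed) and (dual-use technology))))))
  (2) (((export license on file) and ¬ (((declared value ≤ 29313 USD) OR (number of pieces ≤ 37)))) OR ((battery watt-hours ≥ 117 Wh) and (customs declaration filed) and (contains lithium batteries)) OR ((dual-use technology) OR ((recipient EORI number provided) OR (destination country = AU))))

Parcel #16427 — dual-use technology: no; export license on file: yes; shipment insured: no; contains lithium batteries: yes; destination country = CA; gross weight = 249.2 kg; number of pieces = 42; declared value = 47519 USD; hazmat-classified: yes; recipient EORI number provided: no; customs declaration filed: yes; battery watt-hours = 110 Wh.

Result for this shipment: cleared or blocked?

Cleared

Atomic conditions:
  gross weight < 783.2 kg: 249.2 < 783.2 is true
  recipient EORI number provided: no → false
  shipment insured: no → false
  customs declaration filed: yes → true
  destination country ∈ {DE, KR, UK}: CA is not in the set → false
  hazmat-classified: yes → true
  NOT customs declaration filed: yes → false
  dual-use technology: no → false
  export license on file: yes → true
  declared value ≤ 29313 USD: 47519 ≤ 29313 is false
  number of pieces ≤ 37: 42 ≤ 37 is false
  battery watt-hours ≥ 117 Wh: 110 ≥ 117 is false
  contains lithium batteries: yes → true
  destination country = AU: CA == AU is false
Combine:
[1.1.3] false → false (antecedent false ⇒ implication holds) = true
[1.1] true AND false AND true = false
[1.2.4.1.1] false AND false = false
[1.2.4.1] NOT false = true
[1.2.4] NOT true = false
[1.2] true OR false OR true OR false = true
[1] false AND true = false
[2.1.2.1] false OR false = false
[2.1.2] NOT false = true
[2.1] true AND true = true
[2.2] false AND true AND true = false
[2.3.2] false OR false = false
[2.3] false OR false = false
[2] true OR false OR false = true
[root] false OR true = true
Overall: true → cleared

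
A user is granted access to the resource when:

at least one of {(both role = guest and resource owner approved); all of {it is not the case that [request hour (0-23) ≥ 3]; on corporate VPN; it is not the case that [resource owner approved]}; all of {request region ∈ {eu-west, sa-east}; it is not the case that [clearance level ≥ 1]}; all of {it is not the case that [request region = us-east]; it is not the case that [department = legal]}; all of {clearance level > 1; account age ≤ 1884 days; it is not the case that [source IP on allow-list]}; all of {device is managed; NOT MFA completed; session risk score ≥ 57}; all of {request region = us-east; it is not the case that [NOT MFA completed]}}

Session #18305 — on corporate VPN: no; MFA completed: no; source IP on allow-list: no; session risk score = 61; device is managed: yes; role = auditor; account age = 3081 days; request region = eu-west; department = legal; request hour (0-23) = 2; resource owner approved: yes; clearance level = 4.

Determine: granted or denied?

Granted

Atomic conditions:
  role = guest: auditor == guest is false
  resource owner approved: yes → true
  request hour (0-23) ≥ 3: 2 ≥ 3 is false
  on corporate VPN: no → false
  request region ∈ {eu-west, sa-east}: eu-west is in the set → true
  clearance level ≥ 1: 4 ≥ 1 is true
  request region = us-east: eu-west == us-east is false
  department = legal: legal == legal is true
  clearance level > 1: 4 > 1 is true
  account age ≤ 1884 days: 3081 ≤ 1884 is false
  source IP on allow-list: no → false
  device is managed: yes → true
  NOT MFA completed: no → true
  session risk score ≥ 57: 61 ≥ 57 is true
Combine:
[1] false AND true = false
[2.1] NOT false = true
[2.3] NOT true = false
[2] true AND false AND false = false
[3.2] NOT true = false
[3] true AND false = false
[4.1] NOT false = true
[4.2] NOT true = false
[4] true AND false = false
[5.3] NOT false = true
[5] true AND false AND true = false
[6] true AND true AND true = true
[7.2] NOT true = false
[7] false AND false = false
[root] false OR false OR false OR false OR false OR true OR false = true
Overall: true → granted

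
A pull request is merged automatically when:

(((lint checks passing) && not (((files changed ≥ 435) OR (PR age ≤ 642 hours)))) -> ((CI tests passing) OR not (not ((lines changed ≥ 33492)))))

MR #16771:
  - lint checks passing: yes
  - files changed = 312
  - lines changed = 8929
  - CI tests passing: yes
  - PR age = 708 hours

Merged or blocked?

Merged

Atomic conditions:
  lint checks passing: yes → true
  files changed ≥ 435: 312 ≥ 435 is false
  PR age ≤ 642 hours: 708 ≤ 642 is false
  CI tests passing: yes → true
  lines changed ≥ 33492: 8929 ≥ 33492 is false
Combine:
[1.2.1] false OR false = false
[1.2] NOT false = true
[1] true AND true = true
[2.2.1] NOT false = true
[2.2] NOT true = false
[2] true OR false = true
[root] true → true = true
Overall: true → merged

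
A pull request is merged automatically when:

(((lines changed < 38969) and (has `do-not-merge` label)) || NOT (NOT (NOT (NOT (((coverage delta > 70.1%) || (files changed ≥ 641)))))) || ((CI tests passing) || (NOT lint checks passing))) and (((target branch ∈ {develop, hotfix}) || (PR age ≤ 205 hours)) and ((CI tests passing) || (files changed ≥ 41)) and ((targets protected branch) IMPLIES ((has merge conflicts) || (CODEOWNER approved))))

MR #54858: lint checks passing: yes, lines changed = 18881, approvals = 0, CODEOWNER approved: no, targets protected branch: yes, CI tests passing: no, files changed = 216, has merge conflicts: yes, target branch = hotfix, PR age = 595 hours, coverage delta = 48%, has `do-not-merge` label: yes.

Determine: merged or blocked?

Merged

Atomic conditions:
  lines changed < 38969: 18881 < 38969 is true
  has `do-not-merge` label: yes → true
  coverage delta > 70.1%: 48 > 70.1 is false
  files changed ≥ 641: 216 ≥ 641 is false
  CI tests passing: no → false
  NOT lint checks passing: yes → false
  target branch ∈ {develop, hotfix}: hotfix is in the set → true
  PR age ≤ 205 hours: 595 ≤ 205 is false
  files changed ≥ 41: 216 ≥ 41 is true
  targets protected branch: yes → true
  has merge conflicts: yes → true
  CODEOWNER approved: no → false
Combine:
[1.1] true AND true = true
[1.2.1.1.1.1] false OR false = false
[1.2.1.1.1] NOT false = true
[1.2.1.1] NOT true = false
[1.2.1] NOT false = true
[1.2] NOT true = false
[1.3] false OR false = false
[1] true OR false OR false = true
[2.1] true OR false = true
[2.2] false OR true = true
[2.3.2] true OR false = true
[2.3] true → true = true
[2] true AND true AND true = true
[root] true AND true = true
Overall: true → merged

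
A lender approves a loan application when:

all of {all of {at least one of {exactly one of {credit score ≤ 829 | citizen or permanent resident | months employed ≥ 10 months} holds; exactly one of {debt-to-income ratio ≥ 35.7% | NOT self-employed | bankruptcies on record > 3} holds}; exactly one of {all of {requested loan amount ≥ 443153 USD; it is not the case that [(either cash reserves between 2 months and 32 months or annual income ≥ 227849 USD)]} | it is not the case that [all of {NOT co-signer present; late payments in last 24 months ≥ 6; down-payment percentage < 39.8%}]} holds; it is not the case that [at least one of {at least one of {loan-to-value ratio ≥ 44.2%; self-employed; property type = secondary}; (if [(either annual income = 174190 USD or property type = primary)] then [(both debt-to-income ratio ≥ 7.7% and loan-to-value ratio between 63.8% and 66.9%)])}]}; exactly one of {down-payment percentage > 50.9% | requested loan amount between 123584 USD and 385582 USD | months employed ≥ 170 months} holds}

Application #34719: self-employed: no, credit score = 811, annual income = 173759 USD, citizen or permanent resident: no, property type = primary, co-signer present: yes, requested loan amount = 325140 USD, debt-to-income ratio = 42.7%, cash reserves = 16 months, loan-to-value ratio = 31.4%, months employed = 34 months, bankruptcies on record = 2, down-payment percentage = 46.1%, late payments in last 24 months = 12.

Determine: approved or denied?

Atomic conditions:
  credit score ≤ 829: 811 ≤ 829 is true
  citizen or permanent resident: no → false
  months employed ≥ 10 months: 34 ≥ 10 is true
  debt-to-income ratio ≥ 35.7%: 42.7 ≥ 35.7 is true
  NOT self-employed: no → true
  bankruptcies on record > 3: 2 > 3 is false
  requested loan amount ≥ 443153 USD: 325140 ≥ 443153 is false
  cash reserves between 2 months and 32 months: 16 in [2, 32] is true
  annual income ≥ 227849 USD: 173759 ≥ 227849 is false
  NOT co-signer present: yes → false
  late payments in last 24 months ≥ 6: 12 ≥ 6 is true
  down-payment percentage < 39.8%: 46.1 < 39.8 is false
  loan-to-value ratio ≥ 44.2%: 31.4 ≥ 44.2 is false
  self-employed: no → false
  property type = secondary: primary == secondary is false
  annual income = 174190 USD: 173759 == 174190 is false
  property type = primary: primary == primary is true
  debt-to-income ratio ≥ 7.7%: 42.7 ≥ 7.7 is true
  loan-to-value ratio between 63.8% and 66.9%: 31.4 in [63.8, 66.9] is false
  down-payment percentage > 50.9%: 46.1 > 50.9 is false
  requested loan amount between 123584 USD and 385582 USD: 325140 in [123584, 385582] is true
  months employed ≥ 170 months: 34 ≥ 170 is false
Combine:
[1.1.1] exactly-one(true, false, true) = false
[1.1.2] exactly-one(true, true, false) = false
[1.1] false OR false = false
[1.2.1.2.1] true OR false = true
[1.2.1.2] NOT true = false
[1.2.1] false AND false = false
[1.2.2.1] false AND true AND false = false
[1.2.2] NOT false = true
[1.2] exactly-one(false, true) = true
[1.3.1.1] false OR false OR false = false
[1.3.1.2.1] false OR true = true
[1.3.1.2.2] true AND false = false
[1.3.1.2] true → false = false
[1.3.1] false OR false = false
[1.3] NOT false = true
[1] false AND true AND true = false
[2] exactly-one(false, true, false) = true
[root] false AND true = false
Overall: false → denied

Denied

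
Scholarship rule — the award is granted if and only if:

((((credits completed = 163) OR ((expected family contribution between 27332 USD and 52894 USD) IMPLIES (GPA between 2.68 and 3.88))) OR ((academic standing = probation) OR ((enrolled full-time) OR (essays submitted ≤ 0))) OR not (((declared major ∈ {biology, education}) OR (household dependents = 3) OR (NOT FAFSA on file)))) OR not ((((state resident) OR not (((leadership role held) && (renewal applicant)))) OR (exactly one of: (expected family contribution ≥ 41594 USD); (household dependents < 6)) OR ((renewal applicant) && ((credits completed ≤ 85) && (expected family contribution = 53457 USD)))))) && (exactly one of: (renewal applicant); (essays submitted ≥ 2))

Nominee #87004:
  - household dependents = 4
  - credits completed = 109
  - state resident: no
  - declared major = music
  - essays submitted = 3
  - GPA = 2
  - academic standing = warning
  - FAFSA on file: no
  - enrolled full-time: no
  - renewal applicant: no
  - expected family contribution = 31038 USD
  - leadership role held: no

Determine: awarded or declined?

Declined

Atomic conditions:
  credits completed = 163: 109 == 163 is false
  expected family contribution between 27332 USD and 52894 USD: 31038 in [27332, 52894] is true
  GPA between 2.68 and 3.88: 2 in [2.68, 3.88] is false
  academic standing = probation: warning == probation is false
  enrolled full-time: no → false
  essays submitted ≤ 0: 3 ≤ 0 is false
  declared major ∈ {biology, education}: music is not in the set → false
  household dependents = 3: 4 == 3 is false
  NOT FAFSA on file: no → true
  state resident: no → false
  leadership role held: no → false
  renewal applicant: no → false
  expected family contribution ≥ 41594 USD: 31038 ≥ 41594 is false
  household dependents < 6: 4 < 6 is true
  credits completed ≤ 85: 109 ≤ 85 is false
  expected family contribution = 53457 USD: 31038 == 53457 is false
  essays submitted ≥ 2: 3 ≥ 2 is true
Combine:
[1.1.1.2] true → false = false
[1.1.1] false OR false = false
[1.1.2.2] false OR false = false
[1.1.2] false OR false = false
[1.1.3.1] false OR false OR true = true
[1.1.3] NOT true = false
[1.1] false OR false OR false = false
[1.2.1.1.2.1] false AND false = false
[1.2.1.1.2] NOT false = true
[1.2.1.1] false OR true = true
[1.2.1.2] exactly-one(false, true) = true
[1.2.1.3.2] false AND false = false
[1.2.1.3] false AND false = false
[1.2.1] true OR true OR false = true
[1.2] NOT true = false
[1] false OR false = false
[2] exactly-one(false, true) = true
[root] false AND true = false
Overall: false → declined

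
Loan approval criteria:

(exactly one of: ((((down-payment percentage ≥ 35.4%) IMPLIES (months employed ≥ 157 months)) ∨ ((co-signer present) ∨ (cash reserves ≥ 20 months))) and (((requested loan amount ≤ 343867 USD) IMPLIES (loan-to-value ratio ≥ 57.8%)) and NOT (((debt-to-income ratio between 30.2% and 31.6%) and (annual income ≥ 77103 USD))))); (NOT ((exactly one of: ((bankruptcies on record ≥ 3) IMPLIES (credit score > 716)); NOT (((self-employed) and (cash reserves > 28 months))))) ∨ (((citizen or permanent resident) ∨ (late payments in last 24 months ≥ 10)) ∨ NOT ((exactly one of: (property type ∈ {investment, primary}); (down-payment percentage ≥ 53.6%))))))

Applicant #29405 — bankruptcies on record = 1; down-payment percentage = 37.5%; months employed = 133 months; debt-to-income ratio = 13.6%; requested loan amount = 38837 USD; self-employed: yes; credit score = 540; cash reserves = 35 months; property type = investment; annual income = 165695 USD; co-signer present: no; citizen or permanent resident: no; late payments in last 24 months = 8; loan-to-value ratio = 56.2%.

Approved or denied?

Atomic conditions:
  down-payment percentage ≥ 35.4%: 37.5 ≥ 35.4 is true
  months employed ≥ 157 months: 133 ≥ 157 is false
  co-signer present: no → false
  cash reserves ≥ 20 months: 35 ≥ 20 is true
  requested loan amount ≤ 343867 USD: 38837 ≤ 343867 is true
  loan-to-value ratio ≥ 57.8%: 56.2 ≥ 57.8 is false
  debt-to-income ratio between 30.2% and 31.6%: 13.6 in [30.2, 31.6] is false
  annual income ≥ 77103 USD: 165695 ≥ 77103 is true
  bankruptcies on record ≥ 3: 1 ≥ 3 is false
  credit score > 716: 540 > 716 is false
  self-employed: yes → true
  cash reserves > 28 months: 35 > 28 is true
  citizen or permanent resident: no → false
  late payments in last 24 months ≥ 10: 8 ≥ 10 is false
  property type ∈ {investment, primary}: investment is in the set → true
  down-payment percentage ≥ 53.6%: 37.5 ≥ 53.6 is false
Combine:
[1.1.1] true → false = false
[1.1.2] false OR true = true
[1.1] false OR true = true
[1.2.1] true → false = false
[1.2.2.1] false AND true = false
[1.2.2] NOT false = true
[1.2] false AND true = false
[1] true AND false = false
[2.1.1.1] false → false (antecedent false ⇒ implication holds) = true
[2.1.1.2.1] true AND true = true
[2.1.1.2] NOT true = false
[2.1.1] exactly-one(true, false) = true
[2.1] NOT true = false
[2.2.1] false OR false = false
[2.2.2.1] exactly-one(true, false) = true
[2.2.2] NOT true = false
[2.2] false OR false = false
[2] false OR false = false
[root] exactly-one(false, false) = false
Overall: false → denied

Denied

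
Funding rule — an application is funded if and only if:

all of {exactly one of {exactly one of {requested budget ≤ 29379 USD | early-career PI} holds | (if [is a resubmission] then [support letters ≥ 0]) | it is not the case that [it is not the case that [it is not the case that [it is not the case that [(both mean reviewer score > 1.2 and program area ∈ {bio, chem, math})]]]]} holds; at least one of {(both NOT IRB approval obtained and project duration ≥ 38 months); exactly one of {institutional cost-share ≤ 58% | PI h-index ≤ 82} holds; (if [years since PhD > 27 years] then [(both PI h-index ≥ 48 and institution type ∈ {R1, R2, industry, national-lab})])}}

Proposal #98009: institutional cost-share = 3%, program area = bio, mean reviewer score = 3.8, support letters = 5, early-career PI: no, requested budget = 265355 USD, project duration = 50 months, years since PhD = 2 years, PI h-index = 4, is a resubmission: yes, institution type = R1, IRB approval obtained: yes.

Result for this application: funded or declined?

Declined

Atomic conditions:
  requested budget ≤ 29379 USD: 265355 ≤ 29379 is false
  early-career PI: no → false
  is a resubmission: yes → true
  support letters ≥ 0: 5 ≥ 0 is true
  mean reviewer score > 1.2: 3.8 > 1.2 is true
  program area ∈ {bio, chem, math}: bio is in the set → true
  NOT IRB approval obtained: yes → false
  project duration ≥ 38 months: 50 ≥ 38 is true
  institutional cost-share ≤ 58%: 3 ≤ 58 is true
  PI h-index ≤ 82: 4 ≤ 82 is true
  years since PhD > 27 years: 2 > 27 is false
  PI h-index ≥ 48: 4 ≥ 48 is false
  institution type ∈ {R1, R2, industry, national-lab}: R1 is in the set → true
Combine:
[1.1] exactly-one(false, false) = false
[1.2] true → true = true
[1.3.1.1.1.1] true AND true = true
[1.3.1.1.1] NOT true = false
[1.3.1.1] NOT false = true
[1.3.1] NOT true = false
[1.3] NOT false = true
[1] exactly-one(false, true, true) = false
[2.1] false AND true = false
[2.2] exactly-one(true, true) = false
[2.3.2] false AND true = false
[2.3] false → false (antecedent false ⇒ implication holds) = true
[2] false OR false OR true = true
[root] false AND true = false
Overall: false → declined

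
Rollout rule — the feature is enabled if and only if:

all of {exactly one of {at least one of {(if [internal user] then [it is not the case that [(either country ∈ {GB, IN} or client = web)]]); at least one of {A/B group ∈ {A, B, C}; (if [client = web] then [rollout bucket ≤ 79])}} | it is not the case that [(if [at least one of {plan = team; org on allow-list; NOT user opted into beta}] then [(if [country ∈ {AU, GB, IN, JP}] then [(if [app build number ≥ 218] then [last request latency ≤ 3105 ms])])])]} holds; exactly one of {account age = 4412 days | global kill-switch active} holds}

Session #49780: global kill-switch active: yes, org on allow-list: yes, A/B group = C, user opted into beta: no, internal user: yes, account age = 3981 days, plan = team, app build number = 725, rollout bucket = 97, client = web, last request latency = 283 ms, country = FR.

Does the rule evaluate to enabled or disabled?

Enabled

Atomic conditions:
  internal user: yes → true
  country ∈ {GB, IN}: FR is not in the set → false
  client = web: web == web is true
  A/B group ∈ {A, B, C}: C is in the set → true
  rollout bucket ≤ 79: 97 ≤ 79 is false
  plan = team: team == team is true
  org on allow-list: yes → true
  NOT user opted into beta: no → true
  country ∈ {AU, GB, IN, JP}: FR is not in the set → false
  app build number ≥ 218: 725 ≥ 218 is true
  last request latency ≤ 3105 ms: 283 ≤ 3105 is true
  account age = 4412 days: 3981 == 4412 is false
  global kill-switch active: yes → true
Combine:
[1.1.1.2.1] false OR true = true
[1.1.1.2] NOT true = false
[1.1.1] true → false = false
[1.1.2.2] true → false = false
[1.1.2] true OR false = true
[1.1] false OR true = true
[1.2.1.1] true OR true OR true = true
[1.2.1.2.2] true → true = true
[1.2.1.2] false → true (antecedent false ⇒ implication holds) = true
[1.2.1] true → true = true
[1.2] NOT true = false
[1] exactly-one(true, false) = true
[2] exactly-one(false, true) = true
[root] true AND true = true
Overall: true → enabled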